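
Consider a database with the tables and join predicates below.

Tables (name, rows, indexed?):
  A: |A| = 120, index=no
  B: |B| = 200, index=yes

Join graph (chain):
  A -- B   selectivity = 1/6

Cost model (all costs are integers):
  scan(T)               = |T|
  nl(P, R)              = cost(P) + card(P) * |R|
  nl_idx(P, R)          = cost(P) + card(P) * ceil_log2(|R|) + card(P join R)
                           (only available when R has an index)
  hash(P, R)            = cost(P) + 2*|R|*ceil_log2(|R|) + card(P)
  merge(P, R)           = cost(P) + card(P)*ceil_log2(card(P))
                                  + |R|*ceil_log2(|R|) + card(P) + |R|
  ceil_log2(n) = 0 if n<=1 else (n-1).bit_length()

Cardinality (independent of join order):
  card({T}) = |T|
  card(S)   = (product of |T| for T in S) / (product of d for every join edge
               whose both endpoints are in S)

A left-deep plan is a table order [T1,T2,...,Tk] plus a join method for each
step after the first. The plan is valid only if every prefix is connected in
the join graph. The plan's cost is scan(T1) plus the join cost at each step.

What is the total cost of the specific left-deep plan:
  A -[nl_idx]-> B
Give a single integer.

5080

step 1: scan A: cost=120, card=120
step 2: join B via nl_idx
    card(P join B) = 120*200/(6) = 4000
    cost = 120 + 120*8 + 4000 = 5080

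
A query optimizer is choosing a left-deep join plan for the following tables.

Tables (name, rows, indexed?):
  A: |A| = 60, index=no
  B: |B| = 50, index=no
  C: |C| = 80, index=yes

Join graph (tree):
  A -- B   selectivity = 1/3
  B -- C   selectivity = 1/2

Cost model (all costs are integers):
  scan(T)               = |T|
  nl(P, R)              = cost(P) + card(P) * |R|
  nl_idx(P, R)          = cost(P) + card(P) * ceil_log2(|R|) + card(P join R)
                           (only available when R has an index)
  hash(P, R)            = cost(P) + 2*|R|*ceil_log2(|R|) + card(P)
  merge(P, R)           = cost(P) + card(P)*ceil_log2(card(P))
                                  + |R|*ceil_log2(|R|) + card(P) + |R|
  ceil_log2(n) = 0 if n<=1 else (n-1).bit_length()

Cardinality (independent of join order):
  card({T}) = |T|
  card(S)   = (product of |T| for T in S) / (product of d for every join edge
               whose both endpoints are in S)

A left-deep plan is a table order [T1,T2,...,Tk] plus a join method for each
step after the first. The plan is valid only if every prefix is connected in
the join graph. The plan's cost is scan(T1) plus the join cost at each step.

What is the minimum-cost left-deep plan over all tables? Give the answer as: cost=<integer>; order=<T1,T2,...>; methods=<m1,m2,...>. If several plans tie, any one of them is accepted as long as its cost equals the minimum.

Selinger DP (subsets sized 1..n):
  {A}: scan cost=60, card=60
  {B}: scan cost=50, card=50
  {C}: scan cost=80, card=80
  {AB}: card=1000; try (B,hash)→720, (A,hash)→820, (A,merge)→820, (B,merge)→830, (A,nl)→3050, (B,nl)→3060; best=720 via (B,hash)
  {BC}: card=2000; try (B,hash)→760, (C,merge)→1040, (B,merge)→1070, (C,hash)→1220, (C,nl_idx)→2400, (C,nl)→4050 …(+1); best=760 via (B,hash)
  {ABC}: card=40000; try (C,hash)→2840, (A,hash)→3480, (C,merge)→12360, (A,merge)→25180, (C,nl_idx)→47720, (C,nl)→80720 …(+1); best=2840 via (C,hash)

cost=2840; order=A,B,C; methods=hash,hash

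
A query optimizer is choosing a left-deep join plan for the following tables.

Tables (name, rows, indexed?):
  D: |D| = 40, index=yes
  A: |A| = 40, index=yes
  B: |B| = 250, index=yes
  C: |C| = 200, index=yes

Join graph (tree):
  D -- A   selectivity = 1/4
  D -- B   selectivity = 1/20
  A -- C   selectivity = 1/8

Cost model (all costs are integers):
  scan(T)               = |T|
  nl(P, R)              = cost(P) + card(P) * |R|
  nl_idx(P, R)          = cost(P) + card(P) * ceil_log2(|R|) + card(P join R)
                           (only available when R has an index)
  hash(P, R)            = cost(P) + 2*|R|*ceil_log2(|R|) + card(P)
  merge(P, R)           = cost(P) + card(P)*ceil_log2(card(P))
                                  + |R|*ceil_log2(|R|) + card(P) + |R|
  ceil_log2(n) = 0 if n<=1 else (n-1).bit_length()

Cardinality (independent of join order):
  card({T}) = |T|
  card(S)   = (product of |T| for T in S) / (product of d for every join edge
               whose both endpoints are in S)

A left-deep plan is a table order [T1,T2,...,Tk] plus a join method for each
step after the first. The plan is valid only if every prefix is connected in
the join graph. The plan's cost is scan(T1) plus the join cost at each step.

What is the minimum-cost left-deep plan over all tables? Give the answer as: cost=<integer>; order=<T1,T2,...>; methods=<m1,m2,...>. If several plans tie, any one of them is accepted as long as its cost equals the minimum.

cost=10040; order=D,B,A,C; methods=nl_idx,hash,hash

Selinger DP (subsets sized 1..n):
  {D}: scan cost=40, card=40
  {A}: scan cost=40, card=40
  {B}: scan cost=250, card=250
  {C}: scan cost=200, card=200
  {AD}: card=400; try (D,hash)→560, (A,hash)→560, (D,merge)→600, (A,merge)→600, (D,nl_idx)→680, (A,nl_idx)→680 …(+2); best=560 via (D,hash)
  {BD}: card=500; try (B,nl_idx)→860, (D,hash)→980, (D,nl_idx)→2250, (B,merge)→2570, (D,merge)→2780, (B,hash)→4080 …(+2); best=860 via (B,nl_idx)
  {AC}: card=1000; try (A,hash)→880, (C,nl_idx)→1360, (C,merge)→2120, (A,merge)→2280, (A,nl_idx)→2400, (C,hash)→3280 …(+2); best=880 via (A,hash)
  {ABD}: card=5000; try (A,hash)→1840, (B,hash)→4960, (A,merge)→6140, (B,merge)→6810, (B,nl_idx)→8760, (A,nl_idx)→8860 …(+2); best=1840 via (A,hash)
  {ACD}: card=10000; try (D,hash)→2360, (C,hash)→4160, (C,merge)→6360, (D,merge)→12160, (C,nl_idx)→13760, (D,nl_idx)→16880 …(+2); best=2360 via (D,hash)
  {ABCD}: card=125000; try (C,hash)→10040, (B,hash)→16360, (C,merge)→73640, (B,merge)→154610, (C,nl_idx)→166840, (B,nl_idx)→207360 …(+2); best=10040 via (C,hash)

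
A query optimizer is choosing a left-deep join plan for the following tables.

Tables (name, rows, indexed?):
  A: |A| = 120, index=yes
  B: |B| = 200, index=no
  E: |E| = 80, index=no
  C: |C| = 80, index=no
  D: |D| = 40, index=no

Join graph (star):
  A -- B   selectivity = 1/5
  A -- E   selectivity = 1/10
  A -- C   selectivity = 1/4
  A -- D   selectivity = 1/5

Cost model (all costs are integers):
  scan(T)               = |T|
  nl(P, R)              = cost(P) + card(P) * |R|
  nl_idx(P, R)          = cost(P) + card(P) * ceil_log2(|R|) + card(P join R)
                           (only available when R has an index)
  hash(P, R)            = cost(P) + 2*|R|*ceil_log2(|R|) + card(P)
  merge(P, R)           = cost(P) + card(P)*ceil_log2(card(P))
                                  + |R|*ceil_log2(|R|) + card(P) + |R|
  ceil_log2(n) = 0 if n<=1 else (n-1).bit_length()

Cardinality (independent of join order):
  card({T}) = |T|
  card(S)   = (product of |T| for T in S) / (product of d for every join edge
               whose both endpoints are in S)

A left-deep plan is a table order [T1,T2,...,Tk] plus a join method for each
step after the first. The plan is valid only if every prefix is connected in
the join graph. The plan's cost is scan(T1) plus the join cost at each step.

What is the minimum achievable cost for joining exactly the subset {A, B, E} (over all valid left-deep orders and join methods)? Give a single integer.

Selinger DP over subsets of {A,B,E}:
  {A}: scan cost=120, card=120
  {B}: scan cost=200, card=200
  {E}: scan cost=80, card=80
  {AB}: card=4800; try (A,hash)→2080, (B,merge)→2880, (A,merge)→2960, (B,hash)→3440, (A,nl_idx)→6400, (B,nl)→24120 …(+1); best=2080 via (A,hash)
  {AE}: card=960; try (E,hash)→1360, (A,nl_idx)→1600, (A,merge)→1680, (E,merge)→1720, (A,hash)→1840, (A,nl)→9680 …(+1); best=1360 via (E,hash)
  {ABE}: card=38400; try (B,hash)→5520, (E,hash)→8000, (B,merge)→13720, (E,merge)→69920, (B,nl)→193360, (E,nl)→386080; best=5520 via (B,hash)

5520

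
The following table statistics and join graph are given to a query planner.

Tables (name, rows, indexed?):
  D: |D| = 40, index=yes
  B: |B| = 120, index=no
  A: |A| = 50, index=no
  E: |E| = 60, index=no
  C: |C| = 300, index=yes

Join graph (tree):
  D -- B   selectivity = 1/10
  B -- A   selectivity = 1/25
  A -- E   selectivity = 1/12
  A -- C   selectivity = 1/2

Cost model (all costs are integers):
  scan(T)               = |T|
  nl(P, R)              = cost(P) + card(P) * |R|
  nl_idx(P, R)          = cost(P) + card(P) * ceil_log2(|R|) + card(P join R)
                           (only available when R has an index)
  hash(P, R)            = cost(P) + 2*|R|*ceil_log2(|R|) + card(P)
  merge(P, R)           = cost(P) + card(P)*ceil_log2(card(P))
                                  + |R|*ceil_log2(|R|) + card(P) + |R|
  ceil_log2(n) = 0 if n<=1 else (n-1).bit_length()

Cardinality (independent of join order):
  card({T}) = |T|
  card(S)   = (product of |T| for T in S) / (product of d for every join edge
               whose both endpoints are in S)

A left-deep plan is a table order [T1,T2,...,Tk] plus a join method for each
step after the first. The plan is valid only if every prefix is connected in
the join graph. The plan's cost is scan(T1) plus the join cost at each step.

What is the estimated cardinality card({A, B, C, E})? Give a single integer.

Tables in S: A(50), B(120), C(300), E(60)
Edges inside S: B-A(d=25), A-E(d=12), A-C(d=2)
numerator = 50 * 120 * 300 * 60 = 108000000
denominator = 25 * 12 * 2 = 600
card(S) = 108000000 / 600 = 180000

180000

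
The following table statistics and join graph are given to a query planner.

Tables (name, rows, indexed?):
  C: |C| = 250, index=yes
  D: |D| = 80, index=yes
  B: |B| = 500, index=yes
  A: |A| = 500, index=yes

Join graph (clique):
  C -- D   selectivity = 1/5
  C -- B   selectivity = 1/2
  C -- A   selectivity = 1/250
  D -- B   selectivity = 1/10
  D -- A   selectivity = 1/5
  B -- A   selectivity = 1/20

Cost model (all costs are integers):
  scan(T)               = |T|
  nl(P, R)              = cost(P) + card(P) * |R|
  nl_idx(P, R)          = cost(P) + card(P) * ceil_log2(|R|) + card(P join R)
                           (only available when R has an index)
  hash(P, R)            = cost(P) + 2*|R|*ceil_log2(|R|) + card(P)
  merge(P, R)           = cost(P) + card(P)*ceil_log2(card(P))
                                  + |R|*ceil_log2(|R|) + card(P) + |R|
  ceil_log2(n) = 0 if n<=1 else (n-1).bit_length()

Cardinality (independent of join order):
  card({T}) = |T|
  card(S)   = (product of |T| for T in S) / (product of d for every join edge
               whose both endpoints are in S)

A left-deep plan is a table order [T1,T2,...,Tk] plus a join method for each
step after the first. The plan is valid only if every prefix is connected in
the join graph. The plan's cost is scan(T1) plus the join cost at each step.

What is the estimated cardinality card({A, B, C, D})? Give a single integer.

2000

Tables in S: A(500), B(500), C(250), D(80)
Edges inside S: C-D(d=5), C-B(d=2), C-A(d=250), D-B(d=10), D-A(d=5), B-A(d=20)
numerator = 500 * 500 * 250 * 80 = 5000000000
denominator = 5 * 2 * 250 * 10 * 5 * 20 = 2500000
card(S) = 5000000000 / 2500000 = 2000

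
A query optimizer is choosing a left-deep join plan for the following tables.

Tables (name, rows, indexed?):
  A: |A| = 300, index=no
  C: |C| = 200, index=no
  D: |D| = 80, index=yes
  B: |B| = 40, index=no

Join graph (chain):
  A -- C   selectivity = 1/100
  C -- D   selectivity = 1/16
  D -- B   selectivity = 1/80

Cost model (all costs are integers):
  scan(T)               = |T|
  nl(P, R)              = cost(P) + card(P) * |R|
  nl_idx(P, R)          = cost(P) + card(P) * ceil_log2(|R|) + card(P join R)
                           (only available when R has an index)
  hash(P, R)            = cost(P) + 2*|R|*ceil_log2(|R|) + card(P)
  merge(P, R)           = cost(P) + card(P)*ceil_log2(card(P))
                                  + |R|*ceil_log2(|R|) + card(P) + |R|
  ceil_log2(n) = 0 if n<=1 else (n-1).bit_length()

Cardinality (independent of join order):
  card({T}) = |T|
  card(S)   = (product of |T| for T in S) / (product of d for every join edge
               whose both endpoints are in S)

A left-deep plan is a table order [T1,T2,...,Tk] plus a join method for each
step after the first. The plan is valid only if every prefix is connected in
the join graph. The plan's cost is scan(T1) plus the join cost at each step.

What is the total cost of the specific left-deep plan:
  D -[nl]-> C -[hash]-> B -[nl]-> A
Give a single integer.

167560

step 1: scan D: cost=80, card=80
step 2: join C via nl
    card(P join C) = 80*200/(16) = 1000
    cost = 80 + 80*200 = 16080
step 3: join B via hash
    card(P join B) = 1000*40/(80) = 500
    cost = 16080 + 2*40*6 + 1000 = 17560
step 4: join A via nl
    card(P join A) = 500*300/(100) = 1500
    cost = 17560 + 500*300 = 167560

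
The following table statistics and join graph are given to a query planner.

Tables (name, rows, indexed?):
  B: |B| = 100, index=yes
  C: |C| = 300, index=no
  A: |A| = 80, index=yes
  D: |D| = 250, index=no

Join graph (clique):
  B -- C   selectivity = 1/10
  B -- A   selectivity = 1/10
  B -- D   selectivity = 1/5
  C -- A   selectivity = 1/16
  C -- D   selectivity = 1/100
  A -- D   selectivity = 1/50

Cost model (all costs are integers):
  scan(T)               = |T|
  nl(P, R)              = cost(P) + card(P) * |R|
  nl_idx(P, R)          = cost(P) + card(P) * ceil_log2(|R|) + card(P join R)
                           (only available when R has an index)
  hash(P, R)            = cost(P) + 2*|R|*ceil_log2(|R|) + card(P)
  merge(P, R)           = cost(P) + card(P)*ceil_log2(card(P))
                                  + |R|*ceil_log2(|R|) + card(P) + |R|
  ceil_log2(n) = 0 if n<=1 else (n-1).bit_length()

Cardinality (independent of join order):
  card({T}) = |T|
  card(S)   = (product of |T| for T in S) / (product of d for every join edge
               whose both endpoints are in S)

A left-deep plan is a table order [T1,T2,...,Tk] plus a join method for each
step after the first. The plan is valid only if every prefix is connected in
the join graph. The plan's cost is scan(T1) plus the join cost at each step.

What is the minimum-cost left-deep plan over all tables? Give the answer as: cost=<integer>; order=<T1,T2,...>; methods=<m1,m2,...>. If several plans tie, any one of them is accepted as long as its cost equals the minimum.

Selinger DP (subsets sized 1..n):
  {B}: scan cost=100, card=100
  {C}: scan cost=300, card=300
  {A}: scan cost=80, card=80
  {D}: scan cost=250, card=250
  {BC}: card=3000; try (B,hash)→2000, (C,merge)→3900, (B,merge)→4100, (B,nl_idx)→5400, (C,hash)→5600, (C,nl)→30100 …(+1); best=2000 via (B,hash)
  {AB}: card=800; try (A,hash)→1320, (B,nl_idx)→1440, (B,merge)→1520, (A,merge)→1540, (B,hash)→1560, (A,nl_idx)→1600 …(+2); best=1320 via (A,hash)
  {BD}: card=5000; try (B,hash)→1900, (D,merge)→3150, (B,merge)→3300, (D,hash)→4200, (B,nl_idx)→7000, (D,nl)→25100 …(+1); best=1900 via (B,hash)
  {AC}: card=1500; try (A,hash)→1720, (C,merge)→3720, (A,nl_idx)→3900, (A,merge)→3940, (C,hash)→5560, (C,nl)→24080 …(+1); best=1720 via (A,hash)
  {CD}: card=750; try (D,hash)→4600, (C,merge)→5500, (D,merge)→5550, (C,hash)→5900, (C,nl)→75250, (D,nl)→75300; best=4600 via (D,hash)
  {AD}: card=400; try (A,hash)→1620, (A,nl_idx)→2400, (D,merge)→2970, (A,merge)→3140, (D,hash)→4160, (D,nl)→20080 …(+1); best=1620 via (A,hash)
  {ABC}: card=1500; try (B,hash)→4620, (A,hash)→6120, (C,hash)→7520, (C,merge)→13120, (B,nl_idx)→13720, (B,merge)→20520 …(+5); best=4620 via (B,hash)
  {BCD}: card=1500; try (B,hash)→6750, (D,hash)→9000, (B,nl_idx)→11350, (C,hash)→12300, (B,merge)→13650, (D,merge)→43250 …(+4); best=6750 via (B,hash)
  {ABD}: card=800; try (B,hash)→3420, (B,nl_idx)→5220, (D,hash)→6120, (B,merge)→6420, (A,hash)→8020, (D,merge)→12370 …(+5); best=3420 via (B,hash)
  {ACD}: card=75; try (A,hash)→6470, (D,hash)→7220, (C,hash)→7420, (C,merge)→8620, (A,nl_idx)→9925, (A,merge)→13490 …(+4); best=6470 via (A,hash)
  {ABCD}: card=15; try (B,nl_idx)→7010, (B,merge)→7870, (B,hash)→7945, (A,hash)→9370, (C,hash)→9620, (D,hash)→10120 …(+8); best=7010 via (B,nl_idx)

cost=7010; order=C,D,A,B; methods=hash,hash,nl_idx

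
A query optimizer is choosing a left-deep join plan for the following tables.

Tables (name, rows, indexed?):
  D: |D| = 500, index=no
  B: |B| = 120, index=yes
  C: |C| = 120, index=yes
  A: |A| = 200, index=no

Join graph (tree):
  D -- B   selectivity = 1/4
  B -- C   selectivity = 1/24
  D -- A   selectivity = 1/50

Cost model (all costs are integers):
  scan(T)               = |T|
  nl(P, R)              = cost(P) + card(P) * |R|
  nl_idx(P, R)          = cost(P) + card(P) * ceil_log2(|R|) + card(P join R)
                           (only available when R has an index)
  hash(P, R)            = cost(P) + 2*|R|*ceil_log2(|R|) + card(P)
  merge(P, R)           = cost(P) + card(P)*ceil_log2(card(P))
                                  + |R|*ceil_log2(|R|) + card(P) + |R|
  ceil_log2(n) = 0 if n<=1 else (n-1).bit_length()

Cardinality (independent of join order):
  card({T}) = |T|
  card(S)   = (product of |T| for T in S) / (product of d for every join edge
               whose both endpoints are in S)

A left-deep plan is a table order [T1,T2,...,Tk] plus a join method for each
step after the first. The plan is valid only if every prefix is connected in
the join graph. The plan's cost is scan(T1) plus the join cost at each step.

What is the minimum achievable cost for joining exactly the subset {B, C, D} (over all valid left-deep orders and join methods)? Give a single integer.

Selinger DP over subsets of {B,C,D}:
  {D}: scan cost=500, card=500
  {B}: scan cost=120, card=120
  {C}: scan cost=120, card=120
  {BD}: card=15000; try (B,hash)→2680, (D,merge)→6080, (B,merge)→6460, (D,hash)→9240, (B,nl_idx)→19000, (D,nl)→60120 …(+1); best=2680 via (B,hash)
  {BC}: card=600; try (C,nl_idx)→1560, (B,nl_idx)→1560, (C,hash)→1920, (B,hash)→1920, (C,merge)→2040, (B,merge)→2040 …(+2); best=1560 via (C,nl_idx)
  {BCD}: card=75000; try (D,hash)→11160, (D,merge)→13160, (C,hash)→19360, (C,nl_idx)→182680, (C,merge)→228640, (D,nl)→301560 …(+1); best=11160 via (D,hash)

11160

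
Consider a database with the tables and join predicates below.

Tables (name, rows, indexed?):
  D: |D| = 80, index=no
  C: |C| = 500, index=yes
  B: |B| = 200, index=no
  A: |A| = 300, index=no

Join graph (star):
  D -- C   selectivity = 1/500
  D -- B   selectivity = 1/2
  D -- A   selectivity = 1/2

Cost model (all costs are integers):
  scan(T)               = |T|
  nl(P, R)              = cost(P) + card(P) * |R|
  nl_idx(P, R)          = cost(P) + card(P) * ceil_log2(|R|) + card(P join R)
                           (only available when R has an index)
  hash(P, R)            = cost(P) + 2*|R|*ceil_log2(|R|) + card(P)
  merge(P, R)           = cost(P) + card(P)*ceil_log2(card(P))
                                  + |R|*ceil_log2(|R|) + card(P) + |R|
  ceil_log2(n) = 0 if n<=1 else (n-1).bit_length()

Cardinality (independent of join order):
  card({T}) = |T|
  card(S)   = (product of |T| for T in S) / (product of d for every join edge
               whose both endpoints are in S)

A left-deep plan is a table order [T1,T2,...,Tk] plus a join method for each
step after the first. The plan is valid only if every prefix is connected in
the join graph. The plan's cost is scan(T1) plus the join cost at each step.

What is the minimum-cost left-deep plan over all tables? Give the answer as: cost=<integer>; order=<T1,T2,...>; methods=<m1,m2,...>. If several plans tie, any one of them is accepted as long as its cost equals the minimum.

cost=16720; order=D,C,B,A; methods=nl_idx,merge,hash

Selinger DP (subsets sized 1..n):
  {D}: scan cost=80, card=80
  {C}: scan cost=500, card=500
  {B}: scan cost=200, card=200
  {A}: scan cost=300, card=300
  {CD}: card=80; try (C,nl_idx)→880, (D,hash)→2120, (C,merge)→5720, (D,merge)→6140, (C,hash)→9160, (C,nl)→40080 …(+1); best=880 via (C,nl_idx)
  {BD}: card=8000; try (D,hash)→1520, (B,merge)→2520, (D,merge)→2640, (B,hash)→3360, (B,nl)→16080, (D,nl)→16200; best=1520 via (D,hash)
  {AD}: card=12000; try (D,hash)→1720, (A,merge)→3720, (D,merge)→3940, (A,hash)→5560, (A,nl)→24080, (D,nl)→24300; best=1720 via (D,hash)
  {BCD}: card=8000; try (B,merge)→3320, (B,hash)→4160, (B,nl)→16880, (C,hash)→18520, (C,nl_idx)→81520, (C,merge)→118520 …(+1); best=3320 via (B,merge)
  {ACD}: card=12000; try (A,merge)→4520, (A,hash)→6360, (C,hash)→22720, (A,nl)→24880, (C,nl_idx)→121720, (C,merge)→186720 …(+1); best=4520 via (A,merge)
  {ABD}: card=1200000; try (A,hash)→14920, (B,hash)→16920, (A,merge)→116520, (B,merge)→183520, (A,nl)→2401520, (B,nl)→2401720; best=14920 via (A,hash)
  {ABCD}: card=1200000; try (A,hash)→16720, (B,hash)→19720, (A,merge)→118320, (B,merge)→186320, (C,hash)→1223920, (A,nl)→2403320 …(+4); best=16720 via (A,hash)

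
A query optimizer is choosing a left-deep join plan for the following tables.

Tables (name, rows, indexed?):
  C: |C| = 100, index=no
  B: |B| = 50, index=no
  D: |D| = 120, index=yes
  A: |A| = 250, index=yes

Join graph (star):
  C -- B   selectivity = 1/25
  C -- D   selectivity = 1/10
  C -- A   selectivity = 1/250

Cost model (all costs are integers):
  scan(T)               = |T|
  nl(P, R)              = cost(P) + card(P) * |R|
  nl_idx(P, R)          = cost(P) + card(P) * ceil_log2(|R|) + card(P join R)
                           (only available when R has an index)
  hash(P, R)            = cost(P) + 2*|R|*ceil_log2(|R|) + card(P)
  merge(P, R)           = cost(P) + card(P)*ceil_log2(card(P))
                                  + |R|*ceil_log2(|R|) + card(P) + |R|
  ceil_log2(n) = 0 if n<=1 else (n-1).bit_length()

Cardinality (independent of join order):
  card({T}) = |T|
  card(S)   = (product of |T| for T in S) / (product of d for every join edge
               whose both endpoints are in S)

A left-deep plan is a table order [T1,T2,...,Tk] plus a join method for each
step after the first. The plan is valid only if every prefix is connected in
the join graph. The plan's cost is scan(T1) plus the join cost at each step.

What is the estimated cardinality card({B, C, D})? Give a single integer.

Tables in S: B(50), C(100), D(120)
Edges inside S: C-B(d=25), C-D(d=10)
numerator = 50 * 100 * 120 = 600000
denominator = 25 * 10 = 250
card(S) = 600000 / 250 = 2400

2400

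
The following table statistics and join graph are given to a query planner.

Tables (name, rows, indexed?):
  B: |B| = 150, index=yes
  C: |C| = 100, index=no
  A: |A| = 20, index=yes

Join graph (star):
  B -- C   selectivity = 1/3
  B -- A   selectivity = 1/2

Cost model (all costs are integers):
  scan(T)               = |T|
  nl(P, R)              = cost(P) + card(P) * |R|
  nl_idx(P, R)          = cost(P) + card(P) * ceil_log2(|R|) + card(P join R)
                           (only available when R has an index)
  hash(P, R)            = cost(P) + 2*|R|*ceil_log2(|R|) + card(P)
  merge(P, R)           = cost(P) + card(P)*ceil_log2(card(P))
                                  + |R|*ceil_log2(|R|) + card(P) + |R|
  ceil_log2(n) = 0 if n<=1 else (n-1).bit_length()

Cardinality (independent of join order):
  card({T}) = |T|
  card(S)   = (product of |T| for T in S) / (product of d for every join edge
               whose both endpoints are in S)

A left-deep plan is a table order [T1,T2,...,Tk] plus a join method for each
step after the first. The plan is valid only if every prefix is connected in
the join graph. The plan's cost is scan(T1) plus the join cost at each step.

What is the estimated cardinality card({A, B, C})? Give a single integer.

50000

Tables in S: A(20), B(150), C(100)
Edges inside S: B-C(d=3), B-A(d=2)
numerator = 20 * 150 * 100 = 300000
denominator = 3 * 2 = 6
card(S) = 300000 / 6 = 50000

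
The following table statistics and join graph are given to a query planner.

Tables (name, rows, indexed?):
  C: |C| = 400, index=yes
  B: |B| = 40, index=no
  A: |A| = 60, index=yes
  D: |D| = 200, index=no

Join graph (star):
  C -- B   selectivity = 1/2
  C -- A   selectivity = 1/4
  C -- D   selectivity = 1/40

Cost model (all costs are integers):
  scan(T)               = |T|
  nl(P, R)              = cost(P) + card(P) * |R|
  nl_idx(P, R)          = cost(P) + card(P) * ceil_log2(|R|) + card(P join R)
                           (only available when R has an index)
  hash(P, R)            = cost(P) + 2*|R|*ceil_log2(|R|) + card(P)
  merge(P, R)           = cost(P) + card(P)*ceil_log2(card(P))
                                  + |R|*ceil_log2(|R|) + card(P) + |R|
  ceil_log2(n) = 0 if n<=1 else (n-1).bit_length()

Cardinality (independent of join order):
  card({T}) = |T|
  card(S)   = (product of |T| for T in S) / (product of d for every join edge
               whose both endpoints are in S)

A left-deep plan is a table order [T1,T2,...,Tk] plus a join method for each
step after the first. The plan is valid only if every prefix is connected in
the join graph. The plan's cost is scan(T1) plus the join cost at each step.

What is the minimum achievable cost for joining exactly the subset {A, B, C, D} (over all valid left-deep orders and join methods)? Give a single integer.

37200

Selinger DP over subsets of {A,B,C,D}:
  {C}: scan cost=400, card=400
  {B}: scan cost=40, card=40
  {A}: scan cost=60, card=60
  {D}: scan cost=200, card=200
  {BC}: card=8000; try (B,hash)→1280, (C,merge)→4320, (B,merge)→4680, (C,hash)→7280, (C,nl_idx)→8400, (C,nl)→16040 …(+1); best=1280 via (B,hash)
  {AC}: card=6000; try (A,hash)→1520, (C,merge)→4480, (A,merge)→4820, (C,nl_idx)→6600, (C,hash)→7320, (A,nl_idx)→8800 …(+2); best=1520 via (A,hash)
  {CD}: card=2000; try (D,hash)→4000, (C,nl_idx)→4000, (C,merge)→6000, (D,merge)→6200, (C,hash)→7600, (C,nl)→80200 …(+1); best=4000 via (D,hash)
  {ABC}: card=120000; try (B,hash)→8000, (A,hash)→10000, (B,merge)→85800, (A,merge)→113700, (A,nl_idx)→169280, (B,nl)→241520 …(+1); best=8000 via (B,hash)
  {BCD}: card=40000; try (B,hash)→6480, (D,hash)→12480, (B,merge)→28280, (B,nl)→84000, (D,merge)→115080, (D,nl)→1601280; best=6480 via (B,hash)
  {ACD}: card=30000; try (A,hash)→6720, (D,hash)→10720, (A,merge)→28420, (A,nl_idx)→46000, (D,merge)→87320, (A,nl)→124000 …(+1); best=6720 via (A,hash)
  {ABCD}: card=600000; try (B,hash)→37200, (A,hash)→47200, (D,hash)→131200, (B,merge)→487000, (A,merge)→686900, (A,nl_idx)→846480 …(+4); best=37200 via (B,hash)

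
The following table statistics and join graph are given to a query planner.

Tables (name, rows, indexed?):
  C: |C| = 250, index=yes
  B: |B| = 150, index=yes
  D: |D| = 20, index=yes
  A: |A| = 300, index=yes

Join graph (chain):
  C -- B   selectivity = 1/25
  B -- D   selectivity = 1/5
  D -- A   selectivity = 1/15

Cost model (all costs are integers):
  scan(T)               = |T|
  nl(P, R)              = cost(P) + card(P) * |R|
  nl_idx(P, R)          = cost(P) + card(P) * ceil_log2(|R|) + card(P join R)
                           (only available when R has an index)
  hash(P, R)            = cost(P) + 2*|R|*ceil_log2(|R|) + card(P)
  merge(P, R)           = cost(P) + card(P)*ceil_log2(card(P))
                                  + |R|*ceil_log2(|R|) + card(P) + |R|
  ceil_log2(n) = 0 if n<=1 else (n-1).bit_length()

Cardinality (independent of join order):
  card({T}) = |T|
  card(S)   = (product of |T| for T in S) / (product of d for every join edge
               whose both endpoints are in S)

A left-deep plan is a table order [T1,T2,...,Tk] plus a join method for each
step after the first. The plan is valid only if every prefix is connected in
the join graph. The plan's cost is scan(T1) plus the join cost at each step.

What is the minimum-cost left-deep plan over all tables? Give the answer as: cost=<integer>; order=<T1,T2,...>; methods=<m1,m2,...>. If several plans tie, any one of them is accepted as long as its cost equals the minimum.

cost=15950; order=B,C,D,A; methods=nl_idx,hash,hash

Selinger DP (subsets sized 1..n):
  {C}: scan cost=250, card=250
  {B}: scan cost=150, card=150
  {D}: scan cost=20, card=20
  {A}: scan cost=300, card=300
  {BC}: card=1500; try (C,nl_idx)→2850, (B,hash)→2900, (C,merge)→3750, (B,nl_idx)→3750, (B,merge)→3850, (C,hash)→4300 …(+2); best=2850 via (C,nl_idx)
  {BD}: card=600; try (D,hash)→500, (B,nl_idx)→780, (B,merge)→1490, (D,nl_idx)→1500, (D,merge)→1620, (B,hash)→2440 …(+2); best=500 via (D,hash)
  {AD}: card=400; try (A,nl_idx)→600, (D,hash)→800, (D,nl_idx)→2200, (A,merge)→3140, (D,merge)→3420, (A,hash)→5440 …(+2); best=600 via (A,nl_idx)
  {BCD}: card=6000; try (D,hash)→4550, (C,hash)→5100, (C,merge)→9350, (C,nl_idx)→11300, (D,nl_idx)→16350, (D,merge)→20970 …(+2); best=4550 via (D,hash)
  {ABD}: card=12000; try (B,hash)→3400, (B,merge)→5950, (A,hash)→6500, (A,merge)→10100, (B,nl_idx)→15800, (A,nl_idx)→17900 …(+2); best=3400 via (B,hash)
  {ABCD}: card=120000; try (A,hash)→15950, (C,hash)→19400, (A,merge)→91550, (A,nl_idx)→178550, (C,merge)→185650, (C,nl_idx)→219400 …(+2); best=15950 via (A,hash)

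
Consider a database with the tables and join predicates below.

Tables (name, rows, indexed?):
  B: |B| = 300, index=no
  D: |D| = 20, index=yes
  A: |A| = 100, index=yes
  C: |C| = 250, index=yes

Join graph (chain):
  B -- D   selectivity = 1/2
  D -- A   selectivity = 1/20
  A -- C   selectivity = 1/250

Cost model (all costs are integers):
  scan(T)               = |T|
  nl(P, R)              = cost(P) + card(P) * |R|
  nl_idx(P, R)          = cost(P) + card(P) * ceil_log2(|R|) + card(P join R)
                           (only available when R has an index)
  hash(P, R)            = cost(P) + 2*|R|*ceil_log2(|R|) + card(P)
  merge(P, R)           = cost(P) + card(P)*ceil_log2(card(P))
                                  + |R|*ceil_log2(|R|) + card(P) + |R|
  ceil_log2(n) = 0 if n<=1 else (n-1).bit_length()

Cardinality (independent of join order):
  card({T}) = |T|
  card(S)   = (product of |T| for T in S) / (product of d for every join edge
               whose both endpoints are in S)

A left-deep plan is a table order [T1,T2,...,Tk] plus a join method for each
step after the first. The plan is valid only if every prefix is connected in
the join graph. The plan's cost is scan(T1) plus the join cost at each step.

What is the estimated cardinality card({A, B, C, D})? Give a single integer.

Tables in S: A(100), B(300), C(250), D(20)
Edges inside S: B-D(d=2), D-A(d=20), A-C(d=250)
numerator = 100 * 300 * 250 * 20 = 150000000
denominator = 2 * 20 * 250 = 10000
card(S) = 150000000 / 10000 = 15000

15000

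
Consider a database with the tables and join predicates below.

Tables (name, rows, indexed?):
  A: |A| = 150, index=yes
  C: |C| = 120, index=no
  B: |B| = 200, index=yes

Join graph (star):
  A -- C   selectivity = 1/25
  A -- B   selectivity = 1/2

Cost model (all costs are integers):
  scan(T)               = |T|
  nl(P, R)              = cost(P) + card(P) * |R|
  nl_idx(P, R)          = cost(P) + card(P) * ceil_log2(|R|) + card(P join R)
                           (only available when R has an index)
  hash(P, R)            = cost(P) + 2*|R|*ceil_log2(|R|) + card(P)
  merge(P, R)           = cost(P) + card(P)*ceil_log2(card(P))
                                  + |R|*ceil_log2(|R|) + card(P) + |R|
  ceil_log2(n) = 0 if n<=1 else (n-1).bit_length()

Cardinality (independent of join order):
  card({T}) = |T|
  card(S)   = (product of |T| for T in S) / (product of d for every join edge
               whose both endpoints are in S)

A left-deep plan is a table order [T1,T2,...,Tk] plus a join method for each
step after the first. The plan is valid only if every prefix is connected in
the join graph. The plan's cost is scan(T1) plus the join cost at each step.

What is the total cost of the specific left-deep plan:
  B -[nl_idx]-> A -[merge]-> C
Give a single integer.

step 1: scan B: cost=200, card=200
step 2: join A via nl_idx
    card(P join A) = 200*150/(2) = 15000
    cost = 200 + 200*8 + 15000 = 16800
step 3: join C via merge
    card(P join C) = 15000*120/(25) = 72000
    cost = 16800 + 15000*14 + 120*7 + 15000 + 120 = 242760

242760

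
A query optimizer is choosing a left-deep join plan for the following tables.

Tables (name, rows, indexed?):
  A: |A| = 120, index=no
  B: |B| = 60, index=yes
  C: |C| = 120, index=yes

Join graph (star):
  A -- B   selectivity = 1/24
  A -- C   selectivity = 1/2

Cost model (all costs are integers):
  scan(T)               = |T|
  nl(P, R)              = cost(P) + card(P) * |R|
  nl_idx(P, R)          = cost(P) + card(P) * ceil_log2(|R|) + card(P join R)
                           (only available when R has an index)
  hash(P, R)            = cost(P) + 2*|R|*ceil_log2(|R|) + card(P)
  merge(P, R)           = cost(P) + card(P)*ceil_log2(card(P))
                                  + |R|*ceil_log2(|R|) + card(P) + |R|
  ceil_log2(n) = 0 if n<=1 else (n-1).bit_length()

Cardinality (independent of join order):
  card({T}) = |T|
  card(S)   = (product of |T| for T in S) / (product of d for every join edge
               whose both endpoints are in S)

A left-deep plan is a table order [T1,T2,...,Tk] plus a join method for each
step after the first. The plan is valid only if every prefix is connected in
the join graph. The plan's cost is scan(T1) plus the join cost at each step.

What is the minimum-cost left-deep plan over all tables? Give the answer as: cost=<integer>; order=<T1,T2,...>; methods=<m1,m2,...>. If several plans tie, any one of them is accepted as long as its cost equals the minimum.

cost=2940; order=A,B,C; methods=hash,hash

Selinger DP (subsets sized 1..n):
  {A}: scan cost=120, card=120
  {B}: scan cost=60, card=60
  {C}: scan cost=120, card=120
  {AB}: card=300; try (B,hash)→960, (B,nl_idx)→1140, (A,merge)→1440, (B,merge)→1500, (A,hash)→1800, (A,nl)→7260 …(+1); best=960 via (B,hash)
  {AC}: card=7200; try (C,hash)→1920, (A,hash)→1920, (C,merge)→2040, (A,merge)→2040, (C,nl_idx)→8160, (C,nl)→14520 …(+1); best=1920 via (C,hash)
  {ABC}: card=18000; try (C,hash)→2940, (C,merge)→4920, (B,hash)→9840, (C,nl_idx)→21060, (C,nl)→36960, (B,nl_idx)→63120 …(+2); best=2940 via (C,hash)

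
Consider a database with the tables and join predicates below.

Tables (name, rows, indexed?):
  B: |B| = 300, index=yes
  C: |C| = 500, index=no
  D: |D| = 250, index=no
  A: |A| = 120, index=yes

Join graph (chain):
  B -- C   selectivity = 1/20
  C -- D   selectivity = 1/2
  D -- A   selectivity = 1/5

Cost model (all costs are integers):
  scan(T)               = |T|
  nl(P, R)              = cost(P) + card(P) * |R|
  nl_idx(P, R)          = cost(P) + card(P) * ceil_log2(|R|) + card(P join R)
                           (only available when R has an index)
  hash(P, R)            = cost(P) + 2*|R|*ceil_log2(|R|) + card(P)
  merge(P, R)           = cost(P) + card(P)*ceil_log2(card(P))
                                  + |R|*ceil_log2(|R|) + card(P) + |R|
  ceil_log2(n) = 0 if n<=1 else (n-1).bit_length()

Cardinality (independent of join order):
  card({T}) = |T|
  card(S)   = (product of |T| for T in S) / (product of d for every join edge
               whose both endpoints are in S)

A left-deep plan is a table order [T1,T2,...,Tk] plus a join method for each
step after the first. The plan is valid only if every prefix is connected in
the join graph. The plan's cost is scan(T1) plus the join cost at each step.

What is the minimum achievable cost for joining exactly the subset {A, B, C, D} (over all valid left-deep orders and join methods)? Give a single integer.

Selinger DP over subsets of {A,B,C,D}:
  {B}: scan cost=300, card=300
  {C}: scan cost=500, card=500
  {D}: scan cost=250, card=250
  {A}: scan cost=120, card=120
  {BC}: card=7500; try (B,hash)→6400, (C,merge)→8300, (B,merge)→8500, (C,hash)→9600, (B,nl_idx)→12500, (C,nl)→150300 …(+1); best=6400 via (B,hash)
  {CD}: card=62500; try (D,hash)→5000, (C,merge)→7500, (D,merge)→7750, (C,hash)→9500, (C,nl)→125250, (D,nl)→125500; best=5000 via (D,hash)
  {AD}: card=6000; try (A,hash)→2180, (D,merge)→3330, (A,merge)→3460, (D,hash)→4240, (A,nl_idx)→8000, (D,nl)→30120 …(+1); best=2180 via (A,hash)
  {BCD}: card=937500; try (D,hash)→17900, (B,hash)→72900, (D,merge)→113650, (B,merge)→1070500, (B,nl_idx)→1505000, (D,nl)→1881400 …(+1); best=17900 via (D,hash)
  {ACD}: card=1500000; try (C,hash)→17180, (A,hash)→69180, (C,merge)→91180, (A,merge)→1068460, (A,nl_idx)→1942500, (C,nl)→3002180 …(+1); best=17180 via (C,hash)
  {ABCD}: card=22500000; try (A,hash)→957080, (B,hash)→1522580, (A,merge)→19706360, (A,nl_idx)→29080400, (B,merge)→33020180, (B,nl_idx)→36017180 …(+2); best=957080 via (A,hash)

957080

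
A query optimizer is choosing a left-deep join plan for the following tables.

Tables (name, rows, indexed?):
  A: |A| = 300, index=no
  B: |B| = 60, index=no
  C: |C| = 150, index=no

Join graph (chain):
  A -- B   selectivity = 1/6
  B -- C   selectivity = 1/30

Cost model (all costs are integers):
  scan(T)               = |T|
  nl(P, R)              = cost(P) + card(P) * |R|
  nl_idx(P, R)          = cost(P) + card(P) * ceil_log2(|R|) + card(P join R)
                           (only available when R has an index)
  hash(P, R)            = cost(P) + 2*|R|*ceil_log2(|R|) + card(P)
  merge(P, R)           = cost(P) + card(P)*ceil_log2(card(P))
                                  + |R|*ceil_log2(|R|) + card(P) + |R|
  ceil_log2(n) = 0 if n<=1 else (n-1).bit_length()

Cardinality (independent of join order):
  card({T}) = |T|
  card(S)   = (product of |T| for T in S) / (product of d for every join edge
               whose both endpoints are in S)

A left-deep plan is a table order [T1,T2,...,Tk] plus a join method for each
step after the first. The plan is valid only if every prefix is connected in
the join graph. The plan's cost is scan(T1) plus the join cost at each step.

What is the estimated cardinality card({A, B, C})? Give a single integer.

15000

Tables in S: A(300), B(60), C(150)
Edges inside S: A-B(d=6), B-C(d=30)
numerator = 300 * 60 * 150 = 2700000
denominator = 6 * 30 = 180
card(S) = 2700000 / 180 = 15000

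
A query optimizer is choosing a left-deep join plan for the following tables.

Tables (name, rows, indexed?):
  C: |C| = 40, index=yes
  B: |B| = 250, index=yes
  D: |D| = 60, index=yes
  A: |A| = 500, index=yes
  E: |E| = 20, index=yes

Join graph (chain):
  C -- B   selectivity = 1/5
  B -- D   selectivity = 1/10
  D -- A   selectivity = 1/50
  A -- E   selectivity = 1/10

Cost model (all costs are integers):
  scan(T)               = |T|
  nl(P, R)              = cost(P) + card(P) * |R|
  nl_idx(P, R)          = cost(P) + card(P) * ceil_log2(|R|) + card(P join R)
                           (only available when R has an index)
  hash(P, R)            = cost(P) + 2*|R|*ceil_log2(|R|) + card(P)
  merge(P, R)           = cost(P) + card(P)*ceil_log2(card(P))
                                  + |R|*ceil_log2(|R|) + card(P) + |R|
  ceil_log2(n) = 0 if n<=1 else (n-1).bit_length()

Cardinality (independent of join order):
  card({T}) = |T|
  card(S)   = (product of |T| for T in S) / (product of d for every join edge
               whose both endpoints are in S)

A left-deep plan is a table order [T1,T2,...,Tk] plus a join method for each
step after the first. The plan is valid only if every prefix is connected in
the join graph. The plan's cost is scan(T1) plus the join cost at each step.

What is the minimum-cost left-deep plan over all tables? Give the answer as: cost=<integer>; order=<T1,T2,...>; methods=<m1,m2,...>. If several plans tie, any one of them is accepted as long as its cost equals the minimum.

cost=37680; order=D,A,E,B,C; methods=nl_idx,hash,hash,hash

Selinger DP (subsets sized 1..n):
  {C}: scan cost=40, card=40
  {B}: scan cost=250, card=250
  {D}: scan cost=60, card=60
  {A}: scan cost=500, card=500
  {E}: scan cost=20, card=20
  {BC}: card=2000; try (C,hash)→980, (B,nl_idx)→2360, (B,merge)→2570, (C,merge)→2780, (C,nl_idx)→3750, (B,hash)→4080 …(+2); best=980 via (C,hash)
  {BD}: card=1500; try (D,hash)→1220, (B,nl_idx)→2040, (B,merge)→2730, (D,merge)→2920, (D,nl_idx)→3250, (B,hash)→4120 …(+2); best=1220 via (D,hash)
  {AD}: card=600; try (A,nl_idx)→1200, (D,hash)→1720, (D,nl_idx)→4100, (A,merge)→5480, (D,merge)→5920, (A,hash)→9120 …(+2); best=1200 via (A,nl_idx)
  {AE}: card=1000; try (E,hash)→1200, (A,nl_idx)→1200, (E,nl_idx)→4000, (A,merge)→5140, (E,merge)→5620, (A,hash)→9040 …(+2); best=1200 via (E,hash)
  {BCD}: card=12000; try (C,hash)→3200, (D,hash)→3700, (C,merge)→19500, (C,nl_idx)→22220, (D,nl_idx)→24980, (D,merge)→25400 …(+2); best=3200 via (C,hash)
  {ABD}: card=15000; try (B,hash)→5800, (B,merge)→10050, (A,hash)→11720, (B,nl_idx)→21000, (A,merge)→24220, (A,nl_idx)→29720 …(+2); best=5800 via (B,hash)
  {ADE}: card=1200; try (E,hash)→2000, (D,hash)→2920, (E,nl_idx)→5400, (E,merge)→7920, (D,nl_idx)→8400, (D,merge)→12620 …(+2); best=2000 via (E,hash)
  {ABCD}: card=120000; try (C,hash)→21280, (A,hash)→24200, (A,merge)→188200, (C,nl_idx)→215800, (C,merge)→231080, (A,nl_idx)→231200 …(+2); best=21280 via (C,hash)
  {ABDE}: card=30000; try (B,hash)→7200, (B,merge)→18650, (E,hash)→21000, (B,nl_idx)→41600, (E,nl_idx)→110800, (E,merge)→230920 …(+2); best=7200 via (B,hash)
  {ABCDE}: card=240000; try (C,hash)→37680, (E,hash)→141480, (C,nl_idx)→427200, (C,merge)→487480, (E,nl_idx)→861280, (C,nl)→1207200 …(+2); best=37680 via (C,hash)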